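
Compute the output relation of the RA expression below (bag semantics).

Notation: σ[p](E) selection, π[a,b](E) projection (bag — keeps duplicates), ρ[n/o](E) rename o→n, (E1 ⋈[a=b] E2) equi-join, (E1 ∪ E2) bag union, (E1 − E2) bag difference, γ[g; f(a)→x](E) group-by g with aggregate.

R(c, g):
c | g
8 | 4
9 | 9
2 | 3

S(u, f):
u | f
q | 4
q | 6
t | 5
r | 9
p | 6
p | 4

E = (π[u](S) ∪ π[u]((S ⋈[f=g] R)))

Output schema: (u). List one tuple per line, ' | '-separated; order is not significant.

Row counts bottom-up:
  S → 6
  π[u](S) → 6
  S → 6
  R → 3
  (S ⋈[f=g] R) → 3
  π[u]((S ⋈[f=g] R)) → 3
  (π[u](S) ∪ π[u]((S ⋈[f=g] R))) → 9

== RESULT ==
u
p
p
p
q
q
q
r
r
t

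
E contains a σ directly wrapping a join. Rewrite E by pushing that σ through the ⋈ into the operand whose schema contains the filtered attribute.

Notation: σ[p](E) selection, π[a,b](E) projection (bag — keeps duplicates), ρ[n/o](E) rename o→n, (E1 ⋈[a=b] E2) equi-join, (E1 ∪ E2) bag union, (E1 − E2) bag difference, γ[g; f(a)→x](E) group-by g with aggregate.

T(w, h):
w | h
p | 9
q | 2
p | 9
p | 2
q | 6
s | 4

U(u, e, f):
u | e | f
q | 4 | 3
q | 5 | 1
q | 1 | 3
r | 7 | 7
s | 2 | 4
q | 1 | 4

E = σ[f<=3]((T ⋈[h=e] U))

σ filters on f, owned by the right side.
E' = (T ⋈[h=e] σ[f<=3](U))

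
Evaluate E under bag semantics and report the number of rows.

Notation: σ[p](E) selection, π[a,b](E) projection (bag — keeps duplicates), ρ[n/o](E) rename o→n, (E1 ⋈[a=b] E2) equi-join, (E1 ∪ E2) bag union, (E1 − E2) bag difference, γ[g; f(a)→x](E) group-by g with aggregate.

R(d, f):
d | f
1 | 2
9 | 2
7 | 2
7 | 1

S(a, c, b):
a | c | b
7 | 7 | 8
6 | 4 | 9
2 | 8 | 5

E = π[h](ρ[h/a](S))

Row counts bottom-up:
  S → 3
  ρ[h/a](S) → 3
  π[h](ρ[h/a](S)) → 3

|E| = 3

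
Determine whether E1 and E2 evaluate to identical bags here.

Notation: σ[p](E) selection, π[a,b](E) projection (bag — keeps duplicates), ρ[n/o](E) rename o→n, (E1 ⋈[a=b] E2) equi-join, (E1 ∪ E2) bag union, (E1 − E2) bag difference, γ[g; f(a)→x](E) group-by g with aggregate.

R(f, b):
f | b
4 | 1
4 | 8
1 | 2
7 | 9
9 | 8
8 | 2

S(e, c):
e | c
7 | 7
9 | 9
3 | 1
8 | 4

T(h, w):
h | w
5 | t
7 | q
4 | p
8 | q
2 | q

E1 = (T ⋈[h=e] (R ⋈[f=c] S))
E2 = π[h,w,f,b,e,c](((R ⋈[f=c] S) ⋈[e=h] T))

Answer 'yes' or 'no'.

E1 row counts bottom-up:
  T → 5
  R → 6
  S → 4
  (R ⋈[f=c] S) → 5
  (T ⋈[h=e] (R ⋈[f=c] S)) → 3
E2 row counts bottom-up:
  R → 6
  S → 4
  (R ⋈[f=c] S) → 5
  T → 5
  ((R ⋈[f=c] S) ⋈[e=h] T) → 3
  π[h,w,f,b,e,c](((R ⋈[f=c] S) ⋈[e=h] T)) → 3

E1 and E2 produce the same multiset:
h | w | f | b | e | c
7 | q | 7 | 9 | 7 | 7
8 | q | 4 | 1 | 8 | 4
8 | q | 4 | 8 | 8 | 4

yes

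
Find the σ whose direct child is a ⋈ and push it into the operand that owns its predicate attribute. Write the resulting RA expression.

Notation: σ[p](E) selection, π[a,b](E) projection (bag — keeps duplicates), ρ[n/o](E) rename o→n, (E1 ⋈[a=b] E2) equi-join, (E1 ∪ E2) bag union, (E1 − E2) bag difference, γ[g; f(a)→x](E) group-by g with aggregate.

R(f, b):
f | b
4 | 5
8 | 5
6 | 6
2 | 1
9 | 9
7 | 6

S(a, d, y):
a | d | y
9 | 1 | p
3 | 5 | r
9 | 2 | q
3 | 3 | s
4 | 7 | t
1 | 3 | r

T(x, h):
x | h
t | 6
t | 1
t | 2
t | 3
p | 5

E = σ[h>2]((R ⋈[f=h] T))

σ filters on h, owned by the right side.
E' = (R ⋈[f=h] σ[h>2](T))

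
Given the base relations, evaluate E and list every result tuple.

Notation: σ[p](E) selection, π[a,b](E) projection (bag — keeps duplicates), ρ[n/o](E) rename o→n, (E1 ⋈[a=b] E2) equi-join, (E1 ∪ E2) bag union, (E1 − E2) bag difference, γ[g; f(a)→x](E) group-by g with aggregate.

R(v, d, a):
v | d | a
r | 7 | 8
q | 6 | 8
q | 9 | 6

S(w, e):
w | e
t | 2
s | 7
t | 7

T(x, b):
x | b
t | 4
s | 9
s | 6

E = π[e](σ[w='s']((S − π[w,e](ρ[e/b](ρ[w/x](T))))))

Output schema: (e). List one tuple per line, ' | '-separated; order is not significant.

Per-node cardinality:
  S → 3
  T → 3
  ρ[w/x](T) → 3
  ρ[e/b](ρ[w/x](T)) → 3
  π[w,e](ρ[e/b](ρ[w/x](T))) → 3
  (S − π[w,e](ρ[e/b](ρ[w/x](T)))) → 3
  σ[w='s']((S − π[w,e](ρ[e/b](ρ[w/x](T))))) → 1
  π[e](σ[w='s']((S − π[w,e](ρ[e/b](ρ[w/x](T)))))) → 1

== RESULT ==
e
7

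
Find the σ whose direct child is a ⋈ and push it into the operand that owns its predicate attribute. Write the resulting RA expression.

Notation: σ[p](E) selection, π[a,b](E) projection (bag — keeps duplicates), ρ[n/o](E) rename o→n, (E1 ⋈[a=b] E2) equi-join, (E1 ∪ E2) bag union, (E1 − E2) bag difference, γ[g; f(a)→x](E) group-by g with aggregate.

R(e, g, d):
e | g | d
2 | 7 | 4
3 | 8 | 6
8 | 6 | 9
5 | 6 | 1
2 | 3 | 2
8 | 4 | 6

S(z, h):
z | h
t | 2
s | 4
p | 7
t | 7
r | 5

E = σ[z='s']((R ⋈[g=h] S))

σ filters on z, owned by the right side.
E' = (R ⋈[g=h] σ[z='s'](S))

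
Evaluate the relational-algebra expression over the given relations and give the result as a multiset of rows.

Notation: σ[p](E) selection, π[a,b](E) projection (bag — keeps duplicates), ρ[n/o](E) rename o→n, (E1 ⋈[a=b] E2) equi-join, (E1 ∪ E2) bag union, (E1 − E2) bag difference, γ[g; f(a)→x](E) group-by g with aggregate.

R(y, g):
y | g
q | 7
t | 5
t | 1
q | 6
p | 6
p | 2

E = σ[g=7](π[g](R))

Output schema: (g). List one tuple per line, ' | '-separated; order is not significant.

Subexpression sizes:
  R → 6
  π[g](R) → 6
  σ[g=7](π[g](R)) → 1

== RESULT ==
g
7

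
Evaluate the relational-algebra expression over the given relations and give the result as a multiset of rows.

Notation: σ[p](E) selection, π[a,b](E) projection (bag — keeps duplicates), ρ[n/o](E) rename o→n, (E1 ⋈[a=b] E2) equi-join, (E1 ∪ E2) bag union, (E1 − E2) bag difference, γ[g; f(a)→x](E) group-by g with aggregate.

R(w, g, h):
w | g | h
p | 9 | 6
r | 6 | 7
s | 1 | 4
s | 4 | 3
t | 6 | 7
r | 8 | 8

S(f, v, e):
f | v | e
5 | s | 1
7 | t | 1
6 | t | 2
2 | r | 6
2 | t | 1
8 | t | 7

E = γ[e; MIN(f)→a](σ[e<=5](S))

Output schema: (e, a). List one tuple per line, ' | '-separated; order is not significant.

Row counts bottom-up:
  S → 6
  σ[e<=5](S) → 4
  γ[e; MIN(f)→a](σ[e<=5](S)) → 2

== RESULT ==
e | a
1 | 2
2 | 6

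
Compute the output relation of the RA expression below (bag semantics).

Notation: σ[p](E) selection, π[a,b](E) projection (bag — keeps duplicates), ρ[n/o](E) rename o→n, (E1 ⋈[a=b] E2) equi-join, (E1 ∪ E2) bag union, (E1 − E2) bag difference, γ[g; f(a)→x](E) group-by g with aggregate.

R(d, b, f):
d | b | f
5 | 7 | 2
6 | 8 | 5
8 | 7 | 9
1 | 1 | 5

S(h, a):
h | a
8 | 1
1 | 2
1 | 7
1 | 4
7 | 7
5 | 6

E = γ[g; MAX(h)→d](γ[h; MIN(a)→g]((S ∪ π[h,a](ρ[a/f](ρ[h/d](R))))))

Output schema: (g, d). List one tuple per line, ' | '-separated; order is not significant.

Row counts bottom-up:
  S → 6
  R → 4
  ρ[h/d](R) → 4
  ρ[a/f](ρ[h/d](R)) → 4
  π[h,a](ρ[a/f](ρ[h/d](R))) → 4
  (S ∪ π[h,a](ρ[a/f](ρ[h/d](R)))) → 10
  γ[h; MIN(a)→g]((S ∪ π[h,a](ρ[a/f](ρ[h/d](R))))) → 5
  γ[g; MAX(h)→d](γ[h; MIN(a)→g]((S ∪ π[h,a](ρ[a/f](ρ[h/d](R)))))) → 4

== RESULT ==
g | d
1 | 8
2 | 5
5 | 6
7 | 7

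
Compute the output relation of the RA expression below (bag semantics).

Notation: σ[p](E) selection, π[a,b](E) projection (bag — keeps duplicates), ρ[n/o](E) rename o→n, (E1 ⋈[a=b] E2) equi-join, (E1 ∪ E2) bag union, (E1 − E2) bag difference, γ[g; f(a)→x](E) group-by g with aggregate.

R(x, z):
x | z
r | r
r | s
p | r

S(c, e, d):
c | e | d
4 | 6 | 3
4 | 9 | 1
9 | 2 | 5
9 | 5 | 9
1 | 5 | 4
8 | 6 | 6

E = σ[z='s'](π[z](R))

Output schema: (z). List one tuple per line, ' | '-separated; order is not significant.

Row counts bottom-up:
  R → 3
  π[z](R) → 3
  σ[z='s'](π[z](R)) → 1

== RESULT ==
z
s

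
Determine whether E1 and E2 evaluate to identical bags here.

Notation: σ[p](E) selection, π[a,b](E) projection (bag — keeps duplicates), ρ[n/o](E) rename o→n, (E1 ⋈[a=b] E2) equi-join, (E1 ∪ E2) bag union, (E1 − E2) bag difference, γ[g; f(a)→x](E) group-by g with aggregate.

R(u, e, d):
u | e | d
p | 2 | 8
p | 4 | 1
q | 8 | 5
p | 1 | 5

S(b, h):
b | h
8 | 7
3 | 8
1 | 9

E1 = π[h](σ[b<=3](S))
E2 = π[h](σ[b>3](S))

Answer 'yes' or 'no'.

E1 row counts bottom-up:
  S → 3
  σ[b<=3](S) → 2
  π[h](σ[b<=3](S)) → 2
E2 row counts bottom-up:
  S → 3
  σ[b>3](S) → 1
  π[h](σ[b>3](S)) → 1

E1 result:
h
8
9
E2 result:
h
7
Witness: (7,) appears 0× in E1 but 1× in E2.

no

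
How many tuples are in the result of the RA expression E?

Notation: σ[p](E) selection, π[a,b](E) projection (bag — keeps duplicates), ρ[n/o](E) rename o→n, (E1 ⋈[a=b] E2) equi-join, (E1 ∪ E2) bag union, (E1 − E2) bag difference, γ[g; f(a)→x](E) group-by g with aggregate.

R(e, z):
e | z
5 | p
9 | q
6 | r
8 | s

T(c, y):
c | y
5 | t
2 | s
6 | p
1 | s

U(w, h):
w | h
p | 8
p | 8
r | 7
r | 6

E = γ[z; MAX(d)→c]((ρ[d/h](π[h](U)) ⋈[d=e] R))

Per-node cardinality:
  U → 4
  π[h](U) → 4
  ρ[d/h](π[h](U)) → 4
  R → 4
  (ρ[d/h](π[h](U)) ⋈[d=e] R) → 3
  γ[z; MAX(d)→c]((ρ[d/h](π[h](U)) ⋈[d=e] R)) → 2

|E| = 2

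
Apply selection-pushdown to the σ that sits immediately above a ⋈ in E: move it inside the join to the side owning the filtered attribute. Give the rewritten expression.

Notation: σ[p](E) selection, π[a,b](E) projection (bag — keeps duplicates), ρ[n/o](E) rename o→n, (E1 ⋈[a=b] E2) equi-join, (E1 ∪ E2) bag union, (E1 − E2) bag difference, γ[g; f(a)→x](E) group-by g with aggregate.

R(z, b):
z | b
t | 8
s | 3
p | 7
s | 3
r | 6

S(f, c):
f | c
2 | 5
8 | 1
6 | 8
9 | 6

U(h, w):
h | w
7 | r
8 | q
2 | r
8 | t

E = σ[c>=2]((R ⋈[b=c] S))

σ filters on c, owned by the right side.
E' = (R ⋈[b=c] σ[c>=2](S))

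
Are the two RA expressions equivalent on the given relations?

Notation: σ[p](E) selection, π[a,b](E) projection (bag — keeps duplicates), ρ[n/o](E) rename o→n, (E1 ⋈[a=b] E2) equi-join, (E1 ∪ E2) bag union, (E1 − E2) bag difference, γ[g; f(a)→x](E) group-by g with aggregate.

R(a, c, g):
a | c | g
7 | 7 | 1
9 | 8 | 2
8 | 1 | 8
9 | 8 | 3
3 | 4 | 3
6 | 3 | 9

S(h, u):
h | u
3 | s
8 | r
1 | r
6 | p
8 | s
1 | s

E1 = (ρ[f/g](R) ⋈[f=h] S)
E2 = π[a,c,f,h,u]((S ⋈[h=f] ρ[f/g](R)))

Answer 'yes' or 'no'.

E1 per-node cardinality:
  R → 6
  ρ[f/g](R) → 6
  S → 6
  (ρ[f/g](R) ⋈[f=h] S) → 6
E2 per-node cardinality:
  S → 6
  R → 6
  ρ[f/g](R) → 6
  (S ⋈[h=f] ρ[f/g](R)) → 6
  π[a,c,f,h,u]((S ⋈[h=f] ρ[f/g](R))) → 6

E1 and E2 produce the same multiset:
a | c | f | h | u
3 | 4 | 3 | 3 | s
7 | 7 | 1 | 1 | r
7 | 7 | 1 | 1 | s
8 | 1 | 8 | 8 | r
8 | 1 | 8 | 8 | s
9 | 8 | 3 | 3 | s

yes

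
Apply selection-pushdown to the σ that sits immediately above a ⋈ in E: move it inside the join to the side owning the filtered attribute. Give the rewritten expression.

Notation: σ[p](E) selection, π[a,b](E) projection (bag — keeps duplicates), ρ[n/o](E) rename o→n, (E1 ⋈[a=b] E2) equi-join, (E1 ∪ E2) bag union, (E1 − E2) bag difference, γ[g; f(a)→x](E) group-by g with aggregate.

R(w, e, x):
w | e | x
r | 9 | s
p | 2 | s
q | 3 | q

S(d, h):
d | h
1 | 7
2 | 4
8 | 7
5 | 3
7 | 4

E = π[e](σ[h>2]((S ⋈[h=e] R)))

σ filters on h, owned by the left side.
E' = π[e]((σ[h>2](S) ⋈[h=e] R))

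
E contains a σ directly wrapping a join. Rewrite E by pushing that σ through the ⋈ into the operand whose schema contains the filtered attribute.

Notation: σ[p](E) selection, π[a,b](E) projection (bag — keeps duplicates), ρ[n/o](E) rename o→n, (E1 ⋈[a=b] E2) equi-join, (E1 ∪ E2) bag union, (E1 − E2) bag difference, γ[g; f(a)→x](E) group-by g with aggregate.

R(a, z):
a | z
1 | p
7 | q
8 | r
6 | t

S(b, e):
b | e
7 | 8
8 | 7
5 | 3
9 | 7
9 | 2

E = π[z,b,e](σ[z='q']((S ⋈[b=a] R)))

σ filters on z, owned by the right side.
E' = π[z,b,e]((S ⋈[b=a] σ[z='q'](R)))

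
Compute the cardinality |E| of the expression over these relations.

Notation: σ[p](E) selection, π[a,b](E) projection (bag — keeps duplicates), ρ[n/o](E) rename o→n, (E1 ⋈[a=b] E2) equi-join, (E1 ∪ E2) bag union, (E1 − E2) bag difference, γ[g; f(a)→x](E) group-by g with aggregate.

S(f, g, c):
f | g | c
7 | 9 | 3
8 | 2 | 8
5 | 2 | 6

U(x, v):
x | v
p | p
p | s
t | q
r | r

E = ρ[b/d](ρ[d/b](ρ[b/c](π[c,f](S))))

Per-node cardinality:
  S → 3
  π[c,f](S) → 3
  ρ[b/c](π[c,f](S)) → 3
  ρ[d/b](ρ[b/c](π[c,f](S))) → 3
  ρ[b/d](ρ[d/b](ρ[b/c](π[c,f](S)))) → 3

|E| = 3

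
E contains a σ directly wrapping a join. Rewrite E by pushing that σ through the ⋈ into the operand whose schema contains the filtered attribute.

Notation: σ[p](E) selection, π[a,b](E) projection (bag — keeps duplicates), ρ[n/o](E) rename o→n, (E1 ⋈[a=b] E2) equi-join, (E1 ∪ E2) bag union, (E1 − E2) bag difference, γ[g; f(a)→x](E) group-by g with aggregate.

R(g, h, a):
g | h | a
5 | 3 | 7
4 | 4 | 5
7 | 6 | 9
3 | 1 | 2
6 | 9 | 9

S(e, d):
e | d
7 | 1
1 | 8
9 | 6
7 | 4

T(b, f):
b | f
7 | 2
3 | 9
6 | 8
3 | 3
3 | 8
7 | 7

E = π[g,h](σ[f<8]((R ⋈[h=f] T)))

σ filters on f, owned by the right side.
E' = π[g,h]((R ⋈[h=f] σ[f<8](T)))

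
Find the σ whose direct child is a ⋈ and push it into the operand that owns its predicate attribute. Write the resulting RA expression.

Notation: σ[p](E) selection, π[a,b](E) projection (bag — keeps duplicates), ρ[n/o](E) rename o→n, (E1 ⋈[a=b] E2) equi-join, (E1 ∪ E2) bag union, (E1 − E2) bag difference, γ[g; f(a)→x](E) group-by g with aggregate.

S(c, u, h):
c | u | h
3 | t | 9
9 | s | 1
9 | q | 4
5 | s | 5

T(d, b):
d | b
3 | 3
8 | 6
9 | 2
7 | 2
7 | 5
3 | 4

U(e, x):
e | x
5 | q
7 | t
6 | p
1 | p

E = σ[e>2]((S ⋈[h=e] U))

σ filters on e, owned by the right side.
E' = (S ⋈[h=e] σ[e>2](U))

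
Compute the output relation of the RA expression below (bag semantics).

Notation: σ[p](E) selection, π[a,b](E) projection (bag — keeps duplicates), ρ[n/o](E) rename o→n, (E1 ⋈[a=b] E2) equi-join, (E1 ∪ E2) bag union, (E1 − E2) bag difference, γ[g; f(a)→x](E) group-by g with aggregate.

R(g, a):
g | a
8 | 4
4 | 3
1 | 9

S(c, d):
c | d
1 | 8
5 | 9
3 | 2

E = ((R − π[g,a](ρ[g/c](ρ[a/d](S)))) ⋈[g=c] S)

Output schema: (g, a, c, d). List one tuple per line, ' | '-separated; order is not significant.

Stepwise |·|:
  R → 3
  S → 3
  ρ[a/d](S) → 3
  ρ[g/c](ρ[a/d](S)) → 3
  π[g,a](ρ[g/c](ρ[a/d](S))) → 3
  (R − π[g,a](ρ[g/c](ρ[a/d](S)))) → 3
  S → 3
  ((R − π[g,a](ρ[g/c](ρ[a/d](S)))) ⋈[g=c] S) → 1

== RESULT ==
g | a | c | d
1 | 9 | 1 | 8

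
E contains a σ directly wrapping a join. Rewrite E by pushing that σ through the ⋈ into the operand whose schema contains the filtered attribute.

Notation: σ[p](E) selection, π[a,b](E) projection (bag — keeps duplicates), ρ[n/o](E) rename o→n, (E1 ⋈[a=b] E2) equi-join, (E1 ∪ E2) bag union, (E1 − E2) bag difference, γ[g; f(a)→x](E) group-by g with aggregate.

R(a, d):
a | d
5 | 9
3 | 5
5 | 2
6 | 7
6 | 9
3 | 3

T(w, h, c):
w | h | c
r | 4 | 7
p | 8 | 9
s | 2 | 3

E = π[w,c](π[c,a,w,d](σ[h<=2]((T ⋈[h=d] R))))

σ filters on h, owned by the left side.
E' = π[w,c](π[c,a,w,d]((σ[h<=2](T) ⋈[h=d] R)))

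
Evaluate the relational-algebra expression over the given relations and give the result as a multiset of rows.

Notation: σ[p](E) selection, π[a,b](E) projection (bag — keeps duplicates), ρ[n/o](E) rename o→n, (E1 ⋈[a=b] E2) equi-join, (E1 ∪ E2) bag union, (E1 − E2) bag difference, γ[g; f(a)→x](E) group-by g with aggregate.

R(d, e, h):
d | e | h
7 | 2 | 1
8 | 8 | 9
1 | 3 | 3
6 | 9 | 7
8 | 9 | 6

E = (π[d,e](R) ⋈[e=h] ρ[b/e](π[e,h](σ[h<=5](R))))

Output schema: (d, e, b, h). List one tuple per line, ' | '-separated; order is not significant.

Subexpression sizes:
  R → 5
  π[d,e](R) → 5
  R → 5
  σ[h<=5](R) → 2
  π[e,h](σ[h<=5](R)) → 2
  ρ[b/e](π[e,h](σ[h<=5](R))) → 2
  (π[d,e](R) ⋈[e=h] ρ[b/e](π[e,h](σ[h<=5](R)))) → 1

== RESULT ==
d | e | b | h
1 | 3 | 3 | 3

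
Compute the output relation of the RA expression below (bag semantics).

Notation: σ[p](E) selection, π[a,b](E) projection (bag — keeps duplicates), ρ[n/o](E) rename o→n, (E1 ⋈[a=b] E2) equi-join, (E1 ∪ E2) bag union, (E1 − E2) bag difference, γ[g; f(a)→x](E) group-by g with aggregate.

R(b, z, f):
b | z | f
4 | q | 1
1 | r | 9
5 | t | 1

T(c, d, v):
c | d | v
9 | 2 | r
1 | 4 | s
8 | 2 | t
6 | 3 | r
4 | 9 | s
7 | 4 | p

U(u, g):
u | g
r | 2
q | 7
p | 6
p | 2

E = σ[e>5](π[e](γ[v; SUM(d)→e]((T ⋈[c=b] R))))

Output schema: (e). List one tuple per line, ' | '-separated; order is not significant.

Row counts bottom-up:
  T → 6
  R → 3
  (T ⋈[c=b] R) → 2
  γ[v; SUM(d)→e]((T ⋈[c=b] R)) → 1
  π[e](γ[v; SUM(d)→e]((T ⋈[c=b] R))) → 1
  σ[e>5](π[e](γ[v; SUM(d)→e]((T ⋈[c=b] R)))) → 1

== RESULT ==
e
13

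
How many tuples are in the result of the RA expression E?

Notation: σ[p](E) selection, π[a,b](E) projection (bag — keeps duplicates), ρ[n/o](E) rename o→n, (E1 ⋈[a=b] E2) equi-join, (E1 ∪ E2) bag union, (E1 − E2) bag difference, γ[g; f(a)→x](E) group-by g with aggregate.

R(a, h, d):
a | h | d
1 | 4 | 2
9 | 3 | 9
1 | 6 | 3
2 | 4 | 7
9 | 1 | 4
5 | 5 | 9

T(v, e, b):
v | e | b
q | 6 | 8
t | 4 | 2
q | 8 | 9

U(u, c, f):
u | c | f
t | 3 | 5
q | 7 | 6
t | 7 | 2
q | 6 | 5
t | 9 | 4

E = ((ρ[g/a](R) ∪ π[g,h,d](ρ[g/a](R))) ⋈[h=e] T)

Row counts bottom-up:
  R → 6
  ρ[g/a](R) → 6
  R → 6
  ρ[g/a](R) → 6
  π[g,h,d](ρ[g/a](R)) → 6
  (ρ[g/a](R) ∪ π[g,h,d](ρ[g/a](R))) → 12
  T → 3
  ((ρ[g/a](R) ∪ π[g,h,d](ρ[g/a](R))) ⋈[h=e] T) → 6

|E| = 6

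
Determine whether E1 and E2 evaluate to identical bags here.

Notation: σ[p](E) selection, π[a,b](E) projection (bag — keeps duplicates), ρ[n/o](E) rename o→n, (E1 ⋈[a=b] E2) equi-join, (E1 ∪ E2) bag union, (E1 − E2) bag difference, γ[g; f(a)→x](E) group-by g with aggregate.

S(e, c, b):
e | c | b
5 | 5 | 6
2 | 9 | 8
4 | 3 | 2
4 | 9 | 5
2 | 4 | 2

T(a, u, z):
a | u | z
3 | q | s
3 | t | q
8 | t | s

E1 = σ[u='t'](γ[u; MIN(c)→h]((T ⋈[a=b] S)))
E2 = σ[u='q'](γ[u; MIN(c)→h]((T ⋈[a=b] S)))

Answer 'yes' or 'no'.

E1 subexpression sizes:
  T → 3
  S → 5
  (T ⋈[a=b] S) → 1
  γ[u; MIN(c)→h]((T ⋈[a=b] S)) → 1
  σ[u='t'](γ[u; MIN(c)→h]((T ⋈[a=b] S))) → 1
E2 subexpression sizes:
  T → 3
  S → 5
  (T ⋈[a=b] S) → 1
  γ[u; MIN(c)→h]((T ⋈[a=b] S)) → 1
  σ[u='q'](γ[u; MIN(c)→h]((T ⋈[a=b] S))) → 0

E1 result:
u | h
t | 9
E2 result:
u | h
(0 rows)
Witness: ('t', 9) appears 1× in E1 but 0× in E2.

no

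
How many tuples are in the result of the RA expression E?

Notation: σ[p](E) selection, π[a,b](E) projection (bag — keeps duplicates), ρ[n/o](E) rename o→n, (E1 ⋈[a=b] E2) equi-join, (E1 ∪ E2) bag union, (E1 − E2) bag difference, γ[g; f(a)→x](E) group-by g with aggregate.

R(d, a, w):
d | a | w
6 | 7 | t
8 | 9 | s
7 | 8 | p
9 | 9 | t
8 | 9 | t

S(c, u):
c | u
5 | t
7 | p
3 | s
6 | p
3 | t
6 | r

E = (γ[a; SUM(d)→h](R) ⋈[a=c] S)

Stepwise |·|:
  R → 5
  γ[a; SUM(d)→h](R) → 3
  S → 6
  (γ[a; SUM(d)→h](R) ⋈[a=c] S) → 1

|E| = 1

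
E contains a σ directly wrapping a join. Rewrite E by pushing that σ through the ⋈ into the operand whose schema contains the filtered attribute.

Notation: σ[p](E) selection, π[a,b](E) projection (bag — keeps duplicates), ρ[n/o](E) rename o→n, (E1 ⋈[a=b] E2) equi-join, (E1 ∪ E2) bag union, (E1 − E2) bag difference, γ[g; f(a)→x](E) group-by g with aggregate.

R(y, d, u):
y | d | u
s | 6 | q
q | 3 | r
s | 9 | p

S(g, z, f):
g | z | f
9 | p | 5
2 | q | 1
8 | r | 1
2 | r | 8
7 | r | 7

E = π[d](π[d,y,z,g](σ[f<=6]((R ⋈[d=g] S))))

σ filters on f, owned by the right side.
E' = π[d](π[d,y,z,g]((R ⋈[d=g] σ[f<=6](S))))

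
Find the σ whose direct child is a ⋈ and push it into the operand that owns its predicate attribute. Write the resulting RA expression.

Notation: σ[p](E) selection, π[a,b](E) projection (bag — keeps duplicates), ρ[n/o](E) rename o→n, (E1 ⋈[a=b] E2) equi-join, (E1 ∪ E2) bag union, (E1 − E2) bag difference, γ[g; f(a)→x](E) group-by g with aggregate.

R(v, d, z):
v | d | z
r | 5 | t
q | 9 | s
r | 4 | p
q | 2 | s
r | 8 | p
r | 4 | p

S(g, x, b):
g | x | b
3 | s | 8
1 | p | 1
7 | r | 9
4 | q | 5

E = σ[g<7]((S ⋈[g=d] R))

σ filters on g, owned by the left side.
E' = (σ[g<7](S) ⋈[g=d] R)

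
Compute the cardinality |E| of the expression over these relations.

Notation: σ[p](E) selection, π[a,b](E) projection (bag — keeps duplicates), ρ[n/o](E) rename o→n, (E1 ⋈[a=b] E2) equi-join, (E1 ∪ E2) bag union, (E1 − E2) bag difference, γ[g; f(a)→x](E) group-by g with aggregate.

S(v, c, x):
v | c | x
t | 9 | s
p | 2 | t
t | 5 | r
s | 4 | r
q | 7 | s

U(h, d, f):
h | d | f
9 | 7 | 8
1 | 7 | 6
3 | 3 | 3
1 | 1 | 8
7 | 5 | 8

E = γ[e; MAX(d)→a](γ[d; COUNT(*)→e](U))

Row counts bottom-up:
  U → 5
  γ[d; COUNT(*)→e](U) → 4
  γ[e; MAX(d)→a](γ[d; COUNT(*)→e](U)) → 2

|E| = 2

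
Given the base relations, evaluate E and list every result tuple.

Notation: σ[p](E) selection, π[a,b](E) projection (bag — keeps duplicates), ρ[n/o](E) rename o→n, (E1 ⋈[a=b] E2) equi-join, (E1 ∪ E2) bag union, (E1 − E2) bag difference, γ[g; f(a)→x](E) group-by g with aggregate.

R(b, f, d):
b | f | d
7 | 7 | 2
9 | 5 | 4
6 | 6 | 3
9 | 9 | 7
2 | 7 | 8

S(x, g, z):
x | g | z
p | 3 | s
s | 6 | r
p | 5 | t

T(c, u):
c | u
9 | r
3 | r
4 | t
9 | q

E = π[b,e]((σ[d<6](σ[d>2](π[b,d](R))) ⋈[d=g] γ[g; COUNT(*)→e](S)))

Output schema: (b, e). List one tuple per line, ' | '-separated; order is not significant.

Row counts bottom-up:
  R → 5
  π[b,d](R) → 5
  σ[d>2](π[b,d](R)) → 4
  σ[d<6](σ[d>2](π[b,d](R))) → 2
  S → 3
  γ[g; COUNT(*)→e](S) → 3
  (σ[d<6](σ[d>2](π[b,d](R))) ⋈[d=g] γ[g; COUNT(*)→e](S)) → 1
  π[b,e]((σ[d<6](σ[d>2](π[b,d](R))) ⋈[d=g] γ[g; COUNT(*)→e](S))) → 1

== RESULT ==
b | e
6 | 1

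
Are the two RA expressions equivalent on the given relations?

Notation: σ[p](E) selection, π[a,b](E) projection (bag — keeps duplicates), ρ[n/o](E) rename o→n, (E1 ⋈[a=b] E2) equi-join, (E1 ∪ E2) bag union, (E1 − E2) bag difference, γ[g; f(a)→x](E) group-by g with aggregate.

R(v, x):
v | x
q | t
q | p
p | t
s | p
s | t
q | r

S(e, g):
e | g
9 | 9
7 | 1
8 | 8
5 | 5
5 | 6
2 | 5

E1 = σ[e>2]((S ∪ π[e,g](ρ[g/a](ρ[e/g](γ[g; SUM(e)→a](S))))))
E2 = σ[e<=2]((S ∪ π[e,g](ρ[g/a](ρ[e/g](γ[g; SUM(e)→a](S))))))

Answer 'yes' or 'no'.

E1 per-node cardinality:
  S → 6
  S → 6
  γ[g; SUM(e)→a](S) → 5
  ρ[e/g](γ[g; SUM(e)→a](S)) → 5
  ρ[g/a](ρ[e/g](γ[g; SUM(e)→a](S))) → 5
  π[e,g](ρ[g/a](ρ[e/g](γ[g; SUM(e)→a](S)))) → 5
  (S ∪ π[e,g](ρ[g/a](ρ[e/g](γ[g; SUM(e)→a](S))))) → 11
  σ[e>2]((S ∪ π[e,g](ρ[g/a](ρ[e/g](γ[g; SUM(e)→a](S)))))) → 9
E2 per-node cardinality:
  S → 6
  S → 6
  γ[g; SUM(e)→a](S) → 5
  ρ[e/g](γ[g; SUM(e)→a](S)) → 5
  ρ[g/a](ρ[e/g](γ[g; SUM(e)→a](S))) → 5
  π[e,g](ρ[g/a](ρ[e/g](γ[g; SUM(e)→a](S)))) → 5
  (S ∪ π[e,g](ρ[g/a](ρ[e/g](γ[g; SUM(e)→a](S))))) → 11
  σ[e<=2]((S ∪ π[e,g](ρ[g/a](ρ[e/g](γ[g; SUM(e)→a](S)))))) → 2

E1 result:
e | g
5 | 5
5 | 6
5 | 7
6 | 5
7 | 1
8 | 8
8 | 8
9 | 9
9 | 9
E2 result:
e | g
1 | 7
2 | 5
Witness: (8, 8) appears 2× in E1 but 0× in E2.

no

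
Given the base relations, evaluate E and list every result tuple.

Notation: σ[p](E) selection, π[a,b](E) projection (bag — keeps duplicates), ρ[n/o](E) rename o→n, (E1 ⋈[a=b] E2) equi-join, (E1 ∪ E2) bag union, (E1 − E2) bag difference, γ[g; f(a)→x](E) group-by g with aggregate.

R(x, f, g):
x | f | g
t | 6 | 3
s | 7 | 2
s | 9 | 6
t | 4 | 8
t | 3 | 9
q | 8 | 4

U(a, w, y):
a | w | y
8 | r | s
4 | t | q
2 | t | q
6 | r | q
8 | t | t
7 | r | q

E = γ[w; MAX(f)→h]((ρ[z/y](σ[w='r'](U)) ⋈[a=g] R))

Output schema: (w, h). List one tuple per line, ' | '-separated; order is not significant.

Per-node cardinality:
  U → 6
  σ[w='r'](U) → 3
  ρ[z/y](σ[w='r'](U)) → 3
  R → 6
  (ρ[z/y](σ[w='r'](U)) ⋈[a=g] R) → 2
  γ[w; MAX(f)→h]((ρ[z/y](σ[w='r'](U)) ⋈[a=g] R)) → 1

== RESULT ==
w | h
r | 9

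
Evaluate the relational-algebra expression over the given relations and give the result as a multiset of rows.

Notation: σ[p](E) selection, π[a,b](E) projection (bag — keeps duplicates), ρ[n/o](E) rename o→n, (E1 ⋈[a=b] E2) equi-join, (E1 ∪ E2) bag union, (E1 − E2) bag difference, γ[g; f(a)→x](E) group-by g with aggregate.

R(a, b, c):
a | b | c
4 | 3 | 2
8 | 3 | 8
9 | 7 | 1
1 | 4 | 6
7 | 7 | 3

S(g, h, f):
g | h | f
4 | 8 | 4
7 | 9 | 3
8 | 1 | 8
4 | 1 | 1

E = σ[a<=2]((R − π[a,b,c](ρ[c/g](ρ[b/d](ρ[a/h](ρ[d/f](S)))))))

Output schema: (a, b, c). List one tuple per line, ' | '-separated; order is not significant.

Stepwise |·|:
  R → 5
  S → 4
  ρ[d/f](S) → 4
  ρ[a/h](ρ[d/f](S)) → 4
  ρ[b/d](ρ[a/h](ρ[d/f](S))) → 4
  ρ[c/g](ρ[b/d](ρ[a/h](ρ[d/f](S)))) → 4
  π[a,b,c](ρ[c/g](ρ[b/d](ρ[a/h](ρ[d/f](S))))) → 4
  (R − π[a,b,c](ρ[c/g](ρ[b/d](ρ[a/h](ρ[d/f](S)))))) → 5
  σ[a<=2]((R − π[a,b,c](ρ[c/g](ρ[b/d](ρ[a/h](ρ[d/f](S))))))) → 1

== RESULT ==
a | b | c
1 | 4 | 6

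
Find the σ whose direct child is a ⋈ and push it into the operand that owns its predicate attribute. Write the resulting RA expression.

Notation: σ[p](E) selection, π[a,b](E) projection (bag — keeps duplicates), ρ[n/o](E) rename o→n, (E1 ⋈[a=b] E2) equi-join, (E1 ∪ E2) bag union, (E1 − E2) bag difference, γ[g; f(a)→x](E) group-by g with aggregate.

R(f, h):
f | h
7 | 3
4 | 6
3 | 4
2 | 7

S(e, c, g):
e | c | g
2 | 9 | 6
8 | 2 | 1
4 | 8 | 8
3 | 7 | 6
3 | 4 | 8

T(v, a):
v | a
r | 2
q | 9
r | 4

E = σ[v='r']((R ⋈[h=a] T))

σ filters on v, owned by the right side.
E' = (R ⋈[h=a] σ[v='r'](T))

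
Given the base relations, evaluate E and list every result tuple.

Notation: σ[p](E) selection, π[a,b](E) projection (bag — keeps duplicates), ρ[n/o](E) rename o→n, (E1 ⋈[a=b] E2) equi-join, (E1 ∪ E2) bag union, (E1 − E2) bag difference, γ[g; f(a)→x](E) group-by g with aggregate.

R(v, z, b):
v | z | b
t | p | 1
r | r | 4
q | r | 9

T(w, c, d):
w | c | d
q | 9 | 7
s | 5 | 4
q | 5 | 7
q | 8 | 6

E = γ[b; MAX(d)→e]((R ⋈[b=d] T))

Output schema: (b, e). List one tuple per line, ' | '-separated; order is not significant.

Row counts bottom-up:
  R → 3
  T → 4
  (R ⋈[b=d] T) → 1
  γ[b; MAX(d)→e]((R ⋈[b=d] T)) → 1

== RESULT ==
b | e
4 | 4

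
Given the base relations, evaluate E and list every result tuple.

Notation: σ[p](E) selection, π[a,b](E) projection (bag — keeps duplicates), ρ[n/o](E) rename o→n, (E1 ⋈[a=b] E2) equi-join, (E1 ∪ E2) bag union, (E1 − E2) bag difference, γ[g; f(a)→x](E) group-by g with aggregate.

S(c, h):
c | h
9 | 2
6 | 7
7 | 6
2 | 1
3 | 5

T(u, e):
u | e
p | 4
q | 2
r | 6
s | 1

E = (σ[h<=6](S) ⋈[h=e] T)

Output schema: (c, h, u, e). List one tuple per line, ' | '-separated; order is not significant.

Row counts bottom-up:
  S → 5
  σ[h<=6](S) → 4
  T → 4
  (σ[h<=6](S) ⋈[h=e] T) → 3

== RESULT ==
c | h | u | e
2 | 1 | s | 1
7 | 6 | r | 6
9 | 2 | q | 2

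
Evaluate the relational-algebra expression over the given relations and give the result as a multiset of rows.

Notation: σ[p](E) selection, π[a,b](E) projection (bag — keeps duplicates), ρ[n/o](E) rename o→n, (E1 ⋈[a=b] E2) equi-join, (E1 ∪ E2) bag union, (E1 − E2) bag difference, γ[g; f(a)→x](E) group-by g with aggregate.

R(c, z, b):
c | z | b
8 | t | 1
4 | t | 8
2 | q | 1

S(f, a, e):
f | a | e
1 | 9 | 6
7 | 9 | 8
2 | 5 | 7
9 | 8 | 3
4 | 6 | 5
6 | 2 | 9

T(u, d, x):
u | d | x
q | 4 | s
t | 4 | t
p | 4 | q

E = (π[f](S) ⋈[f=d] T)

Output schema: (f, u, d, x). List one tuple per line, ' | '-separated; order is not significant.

Subexpression sizes:
  S → 6
  π[f](S) → 6
  T → 3
  (π[f](S) ⋈[f=d] T) → 3

== RESULT ==
f | u | d | x
4 | p | 4 | q
4 | q | 4 | s
4 | t | 4 | t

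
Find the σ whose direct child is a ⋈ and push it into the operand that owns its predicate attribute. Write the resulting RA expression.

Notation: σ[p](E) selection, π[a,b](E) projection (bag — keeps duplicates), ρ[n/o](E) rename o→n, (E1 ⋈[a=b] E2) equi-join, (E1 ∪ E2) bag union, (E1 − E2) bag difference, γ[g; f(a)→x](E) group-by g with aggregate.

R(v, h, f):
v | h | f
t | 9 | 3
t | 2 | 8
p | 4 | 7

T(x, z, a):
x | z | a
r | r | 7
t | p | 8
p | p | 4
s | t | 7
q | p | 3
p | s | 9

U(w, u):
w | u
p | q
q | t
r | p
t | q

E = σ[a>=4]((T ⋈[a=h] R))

σ filters on a, owned by the left side.
E' = (σ[a>=4](T) ⋈[a=h] R)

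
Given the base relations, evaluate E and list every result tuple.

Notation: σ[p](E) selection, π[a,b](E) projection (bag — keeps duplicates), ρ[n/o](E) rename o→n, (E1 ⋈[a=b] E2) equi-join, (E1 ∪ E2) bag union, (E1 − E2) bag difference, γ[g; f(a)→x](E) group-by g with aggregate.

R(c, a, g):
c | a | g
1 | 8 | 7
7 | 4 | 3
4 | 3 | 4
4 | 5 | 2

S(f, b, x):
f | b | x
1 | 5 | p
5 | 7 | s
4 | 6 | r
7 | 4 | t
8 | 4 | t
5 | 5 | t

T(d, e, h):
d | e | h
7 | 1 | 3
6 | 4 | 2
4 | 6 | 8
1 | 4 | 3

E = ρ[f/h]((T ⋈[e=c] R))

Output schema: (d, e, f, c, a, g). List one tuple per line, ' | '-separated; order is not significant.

Row counts bottom-up:
  T → 4
  R → 4
  (T ⋈[e=c] R) → 5
  ρ[f/h]((T ⋈[e=c] R)) → 5

== RESULT ==
d | e | f | c | a | g
1 | 4 | 3 | 4 | 3 | 4
1 | 4 | 3 | 4 | 5 | 2
6 | 4 | 2 | 4 | 3 | 4
6 | 4 | 2 | 4 | 5 | 2
7 | 1 | 3 | 1 | 8 | 7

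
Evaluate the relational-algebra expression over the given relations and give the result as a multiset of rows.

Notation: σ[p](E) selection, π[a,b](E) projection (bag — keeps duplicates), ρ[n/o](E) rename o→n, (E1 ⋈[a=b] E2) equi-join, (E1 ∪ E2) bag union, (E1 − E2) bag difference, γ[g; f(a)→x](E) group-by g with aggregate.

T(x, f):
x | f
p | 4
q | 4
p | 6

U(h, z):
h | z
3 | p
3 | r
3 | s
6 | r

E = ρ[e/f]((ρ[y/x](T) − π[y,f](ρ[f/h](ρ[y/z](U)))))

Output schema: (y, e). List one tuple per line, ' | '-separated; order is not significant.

Subexpression sizes:
  T → 3
  ρ[y/x](T) → 3
  U → 4
  ρ[y/z](U) → 4
  ρ[f/h](ρ[y/z](U)) → 4
  π[y,f](ρ[f/h](ρ[y/z](U))) → 4
  (ρ[y/x](T) − π[y,f](ρ[f/h](ρ[y/z](U)))) → 3
  ρ[e/f]((ρ[y/x](T) − π[y,f](ρ[f/h](ρ[y/z](U))))) → 3

== RESULT ==
y | e
p | 4
p | 6
q | 4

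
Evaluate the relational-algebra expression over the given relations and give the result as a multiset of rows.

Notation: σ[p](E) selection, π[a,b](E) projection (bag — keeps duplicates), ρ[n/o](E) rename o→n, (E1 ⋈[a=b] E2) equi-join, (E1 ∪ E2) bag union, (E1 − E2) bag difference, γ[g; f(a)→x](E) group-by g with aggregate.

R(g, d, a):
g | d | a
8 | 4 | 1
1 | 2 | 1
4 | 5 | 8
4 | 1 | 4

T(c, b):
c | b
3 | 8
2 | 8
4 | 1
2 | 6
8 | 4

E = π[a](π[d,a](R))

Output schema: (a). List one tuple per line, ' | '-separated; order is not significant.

Per-node cardinality:
  R → 4
  π[d,a](R) → 4
  π[a](π[d,a](R)) → 4

== RESULT ==
a
1
1
4
8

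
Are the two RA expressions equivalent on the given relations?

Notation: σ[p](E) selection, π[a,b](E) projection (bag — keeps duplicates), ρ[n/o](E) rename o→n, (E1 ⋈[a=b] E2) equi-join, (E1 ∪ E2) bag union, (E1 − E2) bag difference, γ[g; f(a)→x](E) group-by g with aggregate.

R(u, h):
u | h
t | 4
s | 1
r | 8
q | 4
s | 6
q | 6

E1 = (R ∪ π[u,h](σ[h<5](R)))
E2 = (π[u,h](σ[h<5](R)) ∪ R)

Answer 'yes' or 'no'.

E1 subexpression sizes:
  R → 6
  R → 6
  σ[h<5](R) → 3
  π[u,h](σ[h<5](R)) → 3
  (R ∪ π[u,h](σ[h<5](R))) → 9
E2 subexpression sizes:
  R → 6
  σ[h<5](R) → 3
  π[u,h](σ[h<5](R)) → 3
  R → 6
  (π[u,h](σ[h<5](R)) ∪ R) → 9

E1 and E2 produce the same multiset:
u | h
q | 4
q | 4
q | 6
r | 8
s | 1
s | 1
s | 6
t | 4
t | 4

yes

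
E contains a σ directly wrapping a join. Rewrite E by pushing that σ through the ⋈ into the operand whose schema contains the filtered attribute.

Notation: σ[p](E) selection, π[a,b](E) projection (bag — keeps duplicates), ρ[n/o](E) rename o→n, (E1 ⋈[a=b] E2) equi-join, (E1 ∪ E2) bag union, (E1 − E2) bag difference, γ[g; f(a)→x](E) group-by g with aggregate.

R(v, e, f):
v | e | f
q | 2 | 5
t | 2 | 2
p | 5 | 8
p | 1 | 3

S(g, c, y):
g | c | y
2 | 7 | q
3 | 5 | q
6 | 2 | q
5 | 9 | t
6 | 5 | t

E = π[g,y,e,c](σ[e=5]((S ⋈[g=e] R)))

σ filters on e, owned by the right side.
E' = π[g,y,e,c]((S ⋈[g=e] σ[e=5](R)))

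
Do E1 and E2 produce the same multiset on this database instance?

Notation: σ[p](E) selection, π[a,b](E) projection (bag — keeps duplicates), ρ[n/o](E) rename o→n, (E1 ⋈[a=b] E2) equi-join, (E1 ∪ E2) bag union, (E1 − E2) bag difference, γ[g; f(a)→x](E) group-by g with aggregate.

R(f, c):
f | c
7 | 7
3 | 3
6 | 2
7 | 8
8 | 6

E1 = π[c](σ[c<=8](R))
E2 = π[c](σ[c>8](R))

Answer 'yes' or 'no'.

E1 per-node cardinality:
  R → 5
  σ[c<=8](R) → 5
  π[c](σ[c<=8](R)) → 5
E2 per-node cardinality:
  R → 5
  σ[c>8](R) → 0
  π[c](σ[c>8](R)) → 0

E1 result:
c
2
3
6
7
8
E2 result:
c
(0 rows)
Witness: (6,) appears 1× in E1 but 0× in E2.

no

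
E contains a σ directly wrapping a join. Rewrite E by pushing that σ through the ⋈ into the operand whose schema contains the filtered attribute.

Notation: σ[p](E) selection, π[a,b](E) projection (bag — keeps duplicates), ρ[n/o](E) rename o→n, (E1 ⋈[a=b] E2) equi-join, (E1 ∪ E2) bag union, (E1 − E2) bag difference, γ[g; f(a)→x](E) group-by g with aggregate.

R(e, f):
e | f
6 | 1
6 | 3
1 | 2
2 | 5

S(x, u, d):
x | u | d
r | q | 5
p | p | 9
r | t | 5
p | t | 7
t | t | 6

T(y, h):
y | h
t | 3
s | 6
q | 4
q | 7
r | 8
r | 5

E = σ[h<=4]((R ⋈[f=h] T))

σ filters on h, owned by the right side.
E' = (R ⋈[f=h] σ[h<=4](T))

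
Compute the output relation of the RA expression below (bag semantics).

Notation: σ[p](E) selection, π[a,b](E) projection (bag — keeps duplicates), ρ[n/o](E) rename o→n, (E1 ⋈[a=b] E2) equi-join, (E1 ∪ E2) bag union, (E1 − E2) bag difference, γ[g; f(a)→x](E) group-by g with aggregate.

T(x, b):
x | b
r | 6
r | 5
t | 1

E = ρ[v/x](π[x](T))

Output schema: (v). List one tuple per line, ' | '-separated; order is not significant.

Stepwise |·|:
  T → 3
  π[x](T) → 3
  ρ[v/x](π[x](T)) → 3

== RESULT ==
v
r
r
t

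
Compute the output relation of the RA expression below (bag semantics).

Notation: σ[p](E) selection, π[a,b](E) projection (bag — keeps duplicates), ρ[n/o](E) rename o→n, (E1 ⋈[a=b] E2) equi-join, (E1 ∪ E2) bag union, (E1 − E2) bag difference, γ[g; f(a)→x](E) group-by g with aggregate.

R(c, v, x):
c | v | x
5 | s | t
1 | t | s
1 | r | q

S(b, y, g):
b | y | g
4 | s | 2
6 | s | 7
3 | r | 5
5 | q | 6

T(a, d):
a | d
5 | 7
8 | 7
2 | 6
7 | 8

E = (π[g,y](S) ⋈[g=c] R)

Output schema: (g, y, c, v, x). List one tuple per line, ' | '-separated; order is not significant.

Per-node cardinality:
  S → 4
  π[g,y](S) → 4
  R → 3
  (π[g,y](S) ⋈[g=c] R) → 1

== RESULT ==
g | y | c | v | x
5 | r | 5 | s | t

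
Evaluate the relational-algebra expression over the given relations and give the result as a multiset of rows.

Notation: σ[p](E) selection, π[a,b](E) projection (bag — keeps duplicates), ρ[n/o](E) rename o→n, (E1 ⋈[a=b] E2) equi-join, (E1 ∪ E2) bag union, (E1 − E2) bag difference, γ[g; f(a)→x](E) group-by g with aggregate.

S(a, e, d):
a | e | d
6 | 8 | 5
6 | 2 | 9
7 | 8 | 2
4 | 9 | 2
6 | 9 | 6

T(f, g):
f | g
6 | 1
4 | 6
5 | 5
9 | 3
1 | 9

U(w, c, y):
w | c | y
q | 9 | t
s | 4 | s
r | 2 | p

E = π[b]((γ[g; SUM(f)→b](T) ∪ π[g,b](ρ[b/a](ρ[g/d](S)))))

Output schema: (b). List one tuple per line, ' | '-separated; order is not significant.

Row counts bottom-up:
  T → 5
  γ[g; SUM(f)→b](T) → 5
  S → 5
  ρ[g/d](S) → 5
  ρ[b/a](ρ[g/d](S)) → 5
  π[g,b](ρ[b/a](ρ[g/d](S))) → 5
  (γ[g; SUM(f)→b](T) ∪ π[g,b](ρ[b/a](ρ[g/d](S)))) → 10
  π[b]((γ[g; SUM(f)→b](T) ∪ π[g,b](ρ[b/a](ρ[g/d](S))))) → 10

== RESULT ==
b
1
4
4
5
6
6
6
6
7
9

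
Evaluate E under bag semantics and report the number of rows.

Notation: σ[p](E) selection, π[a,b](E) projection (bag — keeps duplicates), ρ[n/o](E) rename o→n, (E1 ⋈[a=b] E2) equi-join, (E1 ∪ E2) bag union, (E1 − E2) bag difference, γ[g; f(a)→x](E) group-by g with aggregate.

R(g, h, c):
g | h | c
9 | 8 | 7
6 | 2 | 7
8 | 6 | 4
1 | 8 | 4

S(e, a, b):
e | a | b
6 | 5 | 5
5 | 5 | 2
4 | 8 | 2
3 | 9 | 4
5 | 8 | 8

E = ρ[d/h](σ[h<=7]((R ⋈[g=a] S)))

Per-node cardinality:
  R → 4
  S → 5
  (R ⋈[g=a] S) → 3
  σ[h<=7]((R ⋈[g=a] S)) → 2
  ρ[d/h](σ[h<=7]((R ⋈[g=a] S))) → 2

|E| = 2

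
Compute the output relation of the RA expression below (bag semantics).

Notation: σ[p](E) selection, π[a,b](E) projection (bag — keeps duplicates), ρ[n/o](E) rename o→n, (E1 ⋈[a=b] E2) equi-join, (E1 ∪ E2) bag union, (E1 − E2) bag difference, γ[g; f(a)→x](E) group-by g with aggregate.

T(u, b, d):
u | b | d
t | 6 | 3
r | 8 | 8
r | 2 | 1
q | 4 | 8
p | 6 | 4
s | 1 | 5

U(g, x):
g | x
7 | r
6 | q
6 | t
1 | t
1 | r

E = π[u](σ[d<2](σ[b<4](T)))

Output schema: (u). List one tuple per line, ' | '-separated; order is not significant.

Stepwise |·|:
  T → 6
  σ[b<4](T) → 2
  σ[d<2](σ[b<4](T)) → 1
  π[u](σ[d<2](σ[b<4](T))) → 1

== RESULT ==
u
r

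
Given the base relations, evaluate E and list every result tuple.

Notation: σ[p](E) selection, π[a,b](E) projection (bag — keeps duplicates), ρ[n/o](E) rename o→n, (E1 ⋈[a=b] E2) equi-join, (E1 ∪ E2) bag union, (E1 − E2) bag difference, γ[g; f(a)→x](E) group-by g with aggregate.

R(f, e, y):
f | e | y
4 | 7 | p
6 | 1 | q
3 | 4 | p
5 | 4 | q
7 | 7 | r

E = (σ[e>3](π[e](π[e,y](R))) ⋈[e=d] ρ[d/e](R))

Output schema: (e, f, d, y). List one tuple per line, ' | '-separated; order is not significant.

Subexpression sizes:
  R → 5
  π[e,y](R) → 5
  π[e](π[e,y](R)) → 5
  σ[e>3](π[e](π[e,y](R))) → 4
  R → 5
  ρ[d/e](R) → 5
  (σ[e>3](π[e](π[e,y](R))) ⋈[e=d] ρ[d/e](R)) → 8

== RESULT ==
e | f | d | y
4 | 3 | 4 | p
4 | 3 | 4 | p
4 | 5 | 4 | q
4 | 5 | 4 | q
7 | 4 | 7 | p
7 | 4 | 7 | p
7 | 7 | 7 | r
7 | 7 | 7 | r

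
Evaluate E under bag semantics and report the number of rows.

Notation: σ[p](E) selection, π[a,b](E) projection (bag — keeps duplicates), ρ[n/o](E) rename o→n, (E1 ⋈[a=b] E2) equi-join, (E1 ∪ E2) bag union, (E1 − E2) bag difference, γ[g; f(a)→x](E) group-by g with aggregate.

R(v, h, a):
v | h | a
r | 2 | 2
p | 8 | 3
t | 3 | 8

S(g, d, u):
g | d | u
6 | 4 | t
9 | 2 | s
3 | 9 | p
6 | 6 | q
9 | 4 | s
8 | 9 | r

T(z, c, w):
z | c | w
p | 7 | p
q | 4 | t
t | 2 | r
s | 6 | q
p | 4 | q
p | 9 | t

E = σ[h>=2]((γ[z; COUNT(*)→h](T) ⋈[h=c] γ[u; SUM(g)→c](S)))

Stepwise |·|:
  T → 6
  γ[z; COUNT(*)→h](T) → 4
  S → 6
  γ[u; SUM(g)→c](S) → 5
  (γ[z; COUNT(*)→h](T) ⋈[h=c] γ[u; SUM(g)→c](S)) → 1
  σ[h>=2]((γ[z; COUNT(*)→h](T) ⋈[h=c] γ[u; SUM(g)→c](S))) → 1

|E| = 1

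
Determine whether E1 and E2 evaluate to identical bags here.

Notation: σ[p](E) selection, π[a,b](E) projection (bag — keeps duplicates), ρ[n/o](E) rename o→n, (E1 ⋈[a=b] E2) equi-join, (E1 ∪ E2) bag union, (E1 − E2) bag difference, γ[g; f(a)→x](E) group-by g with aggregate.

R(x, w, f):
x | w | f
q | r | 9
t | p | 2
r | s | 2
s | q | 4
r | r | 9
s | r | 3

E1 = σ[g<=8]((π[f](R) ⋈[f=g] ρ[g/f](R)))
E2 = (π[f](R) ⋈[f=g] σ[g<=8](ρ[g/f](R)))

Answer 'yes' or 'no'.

E1 subexpression sizes:
  R → 6
  π[f](R) → 6
  R → 6
  ρ[g/f](R) → 6
  (π[f](R) ⋈[f=g] ρ[g/f](R)) → 10
  σ[g<=8]((π[f](R) ⋈[f=g] ρ[g/f](R))) → 6
E2 subexpression sizes:
  R → 6
  π[f](R) → 6
  R → 6
  ρ[g/f](R) → 6
  σ[g<=8](ρ[g/f](R)) → 4
  (π[f](R) ⋈[f=g] σ[g<=8](ρ[g/f](R))) → 6

E1 and E2 produce the same multiset:
f | x | w | g
2 | r | s | 2
2 | r | s | 2
2 | t | p | 2
2 | t | p | 2
3 | s | r | 3
4 | s | q | 4

yes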